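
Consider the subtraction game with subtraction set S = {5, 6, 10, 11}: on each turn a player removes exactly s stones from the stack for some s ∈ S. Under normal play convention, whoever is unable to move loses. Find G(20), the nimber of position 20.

0

G(0) = 0
G(1) = mex{} = 0
G(2) = mex{} = 0
G(3) = mex{} = 0
G(4) = mex{} = 0
G(5) = mex{0} = 1
G(6) = mex{0,0} = 1
G(7) = mex{0,0} = 1
G(8) = mex{0,0} = 1
G(9) = mex{0,0} = 1
G(10) = mex{1,0,0} = 2
G(11) = mex{1,1,0,0} = 2
G(12) = mex{1,1,0,0} = 2
G(13) = mex{1,1,0,0} = 2
G(14) = mex{1,1,0,0} = 2
G(15) = mex{2,1,1,0} = 3
G(16) = mex{2,2,1,1} = 0
G(17) = mex{2,2,1,1} = 0
G(18) = mex{2,2,1,1} = 0
G(19) = mex{2,2,1,1} = 0
G(20) = mex{3,2,2,1} = 0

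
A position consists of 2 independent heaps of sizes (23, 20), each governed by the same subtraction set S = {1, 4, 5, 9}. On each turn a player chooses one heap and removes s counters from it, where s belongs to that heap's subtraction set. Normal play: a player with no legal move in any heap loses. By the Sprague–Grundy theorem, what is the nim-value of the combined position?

All heaps use S = {1, 4, 5, 9}:
G(0) = 0
G(1) = mex{0} = 1
G(2) = mex{1} = 0
G(3) = mex{0} = 1
G(4) = mex{1,0} = 2
G(5) = mex{2,1,0} = 3
G(6) = mex{3,0,1} = 2
G(7) = mex{2,1,0} = 3
G(8) = mex{3,2,1} = 0
G(9) = mex{0,3,2,0} = 1
G(10) = mex{1,2,3,1} = 0
G(11) = mex{0,3,2,0} = 1
G(12) = mex{1,0,3,1} = 2
G(13) = mex{2,1,0,2} = 3
G(14) = mex{3,0,1,3} = 2
G(15) = mex{2,1,0,2} = 3
G(16) = mex{3,2,1,3} = 0
G(17) = mex{0,3,2,0} = 1
G(18) = mex{1,2,3,1} = 0
G(19) = mex{0,3,2,0} = 1
G(20) = mex{1,0,3,1} = 2
G(21) = mex{2,1,0,2} = 3
G(22) = mex{3,0,1,3} = 2
G(23) = mex{2,1,0,2} = 3
Heap A: G(23) = 3.
Heap B: G(20) = 2.
Combined Grundy value = 3 ⊕ 2 = 1.

1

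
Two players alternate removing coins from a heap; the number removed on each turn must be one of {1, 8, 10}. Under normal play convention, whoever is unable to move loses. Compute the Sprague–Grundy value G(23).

G(0) = 0
G(1) = mex{0} = 1
G(2) = mex{1} = 0
G(3) = mex{0} = 1
G(4) = mex{1} = 0
G(5) = mex{0} = 1
G(6) = mex{1} = 0
G(7) = mex{0} = 1
G(8) = mex{1,0} = 2
G(9) = mex{2,1} = 0
G(10) = mex{0,0,0} = 1
G(11) = mex{1,1,1} = 0
G(12) = mex{0,0,0} = 1
G(13) = mex{1,1,1} = 0
G(14) = mex{0,0,0} = 1
G(15) = mex{1,1,1} = 0
G(16) = mex{0,2,0} = 1
G(17) = mex{1,0,1} = 2
G(18) = mex{2,1,2} = 0
G(19) = mex{0,0,0} = 1
G(20) = mex{1,1,1} = 0
G(21) = mex{0,0,0} = 1
G(22) = mex{1,1,1} = 0
G(23) = mex{0,0,0} = 1

1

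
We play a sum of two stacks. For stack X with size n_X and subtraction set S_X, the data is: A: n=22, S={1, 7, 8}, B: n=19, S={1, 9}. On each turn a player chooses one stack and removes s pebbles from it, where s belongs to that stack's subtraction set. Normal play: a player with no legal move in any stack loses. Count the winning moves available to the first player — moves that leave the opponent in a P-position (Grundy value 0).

Stack A, S = {1, 7, 8}:
G(0) = 0
G(1) = mex{0} = 1
G(2) = mex{1} = 0
G(3) = mex{0} = 1
G(4) = mex{1} = 0
G(5) = mex{0} = 1
G(6) = mex{1} = 0
G(7) = mex{0,0} = 1
G(8) = mex{1,1,0} = 2
G(9) = mex{2,0,1} = 3
G(10) = mex{3,1,0} = 2
G(11) = mex{2,0,1} = 3
G(12) = mex{3,1,0} = 2
G(13) = mex{2,0,1} = 3
G(14) = mex{3,1,0} = 2
G(15) = mex{2,2,1} = 0
G(16) = mex{0,3,2} = 1
G(17) = mex{1,2,3} = 0
G(18) = mex{0,3,2} = 1
G(19) = mex{1,2,3} = 0
G(20) = mex{0,3,2} = 1
G(21) = mex{1,2,3} = 0
G(22) = mex{0,0,2} = 1
G_A(22) = 1.
Stack B, S = {1, 9}:
G(0) = 0
G(1) = mex{0} = 1
G(2) = mex{1} = 0
G(3) = mex{0} = 1
G(4) = mex{1} = 0
G(5) = mex{0} = 1
G(6) = mex{1} = 0
G(7) = mex{0} = 1
G(8) = mex{1} = 0
G(9) = mex{0,0} = 1
G(10) = mex{1,1} = 0
G(11) = mex{0,0} = 1
G(12) = mex{1,1} = 0
G(13) = mex{0,0} = 1
G(14) = mex{1,1} = 0
G(15) = mex{0,0} = 1
G(16) = mex{1,1} = 0
G(17) = mex{0,0} = 1
G(18) = mex{1,1} = 0
G(19) = mex{0,0} = 1
G_B(19) = 1.
Combined Grundy value = 1 ⊕ 1 = 0.
A winning move leaves total XOR = 0, i.e. changes one component's Grundy value g to g ⊕ X where X is the current total.
Stack A: target g' = 1⊕0 = 1, but every legal move changes the Grundy value (mex property), so 0 moves.
Stack B: target g' = 1⊕0 = 1, but every legal move changes the Grundy value (mex property), so 0 moves.

0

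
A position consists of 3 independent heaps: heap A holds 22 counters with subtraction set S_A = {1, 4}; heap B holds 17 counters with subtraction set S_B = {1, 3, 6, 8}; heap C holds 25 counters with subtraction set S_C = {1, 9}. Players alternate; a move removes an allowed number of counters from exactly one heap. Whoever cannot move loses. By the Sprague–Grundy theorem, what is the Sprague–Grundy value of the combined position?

3

Heap A, S = {1, 4}:
n :  0  1  2  3  4  5  6  7  8  9 10 11 12 13 14 15 16 17 18 19 20 21 22
G :  0  1  0  1  2  0  1  0  1  2  0  1  0  1  2  0  1  0  1  2  0  1  0
G_A(22) = 0.
Heap B, S = {1, 3, 6, 8}:
G(0) = 0
G(1) = mex{0} = 1
G(2) = mex{1} = 0
G(3) = mex{0,0} = 1
G(4) = mex{1,1} = 0
G(5) = mex{0,0} = 1
G(6) = mex{1,1,0} = 2
G(7) = mex{2,0,1} = 3
G(8) = mex{3,1,0,0} = 2
G(9) = mex{2,2,1,1} = 0
G(10) = mex{0,3,0,0} = 1
G(11) = mex{1,2,1,1} = 0
G(12) = mex{0,0,2,0} = 1
G(13) = mex{1,1,3,1} = 0
G(14) = mex{0,0,2,2} = 1
G(15) = mex{1,1,0,3} = 2
G(16) = mex{2,0,1,2} = 3
G(17) = mex{3,1,0,0} = 2
G_B(17) = 2.
Heap C, S = {1, 9}:
n :  0  1  2  3  4  5  6  7  8  9 10 11 12 13 14 15 16 17 18 19 20 21 22 23 24 25
G :  0  1  0  1  0  1  0  1  0  1  0  1  0  1  0  1  0  1  0  1  0  1  0  1  0  1
G_C(25) = 1.
Combined Grundy value = 0 ⊕ 2 ⊕ 1 = 3.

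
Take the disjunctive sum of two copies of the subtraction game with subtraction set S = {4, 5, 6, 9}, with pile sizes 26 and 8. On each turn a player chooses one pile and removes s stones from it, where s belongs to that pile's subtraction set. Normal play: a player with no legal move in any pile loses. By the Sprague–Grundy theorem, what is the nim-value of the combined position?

2

All piles use S = {4, 5, 6, 9}:
n :  0  1  2  3  4  5  6  7  8  9 10 11 12 13 14 15 16 17 18 19 20 21 22 23 24 25 26
G :  0  0  0  0  1  1  1  1  2  2  2  2  3  0  0  0  0  1  1  1  1  2  2  2  2  3  0
Pile A: G(26) = 0.
Pile B: G(8) = 2.
Combined Grundy value = 0 ⊕ 2 = 2.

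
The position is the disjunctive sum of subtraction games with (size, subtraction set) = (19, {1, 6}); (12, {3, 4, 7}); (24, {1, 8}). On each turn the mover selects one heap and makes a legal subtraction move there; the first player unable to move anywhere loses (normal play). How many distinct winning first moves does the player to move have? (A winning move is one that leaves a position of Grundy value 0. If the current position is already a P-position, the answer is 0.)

4

Heap A, S = {1, 6}:
G(0) = 0
G(1) = mex{0} = 1
G(2) = mex{1} = 0
G(3) = mex{0} = 1
G(4) = mex{1} = 0
G(5) = mex{0} = 1
G(6) = mex{1,0} = 2
G(7) = mex{2,1} = 0
G(8) = mex{0,0} = 1
G(9) = mex{1,1} = 0
G(10) = mex{0,0} = 1
G(11) = mex{1,1} = 0
G(12) = mex{0,2} = 1
G(13) = mex{1,0} = 2
G(14) = mex{2,1} = 0
G(15) = mex{0,0} = 1
G(16) = mex{1,1} = 0
G(17) = mex{0,0} = 1
G(18) = mex{1,1} = 0
G(19) = mex{0,2} = 1
G_A(19) = 1.
Heap B, S = {3, 4, 7}:
n :  0  1  2  3  4  5  6  7  8  9 10 11 12
G :  0  0  0  1  1  1  2  2  2  3  0  0  0
G_B(12) = 0.
Heap C, S = {1, 8}:
G(0) = 0
G(1) = mex{0} = 1
G(2) = mex{1} = 0
G(3) = mex{0} = 1
G(4) = mex{1} = 0
G(5) = mex{0} = 1
G(6) = mex{1} = 0
G(7) = mex{0} = 1
G(8) = mex{1,0} = 2
G(9) = mex{2,1} = 0
G(10) = mex{0,0} = 1
G(11) = mex{1,1} = 0
G(12) = mex{0,0} = 1
G(13) = mex{1,1} = 0
G(14) = mex{0,0} = 1
G(15) = mex{1,1} = 0
G(16) = mex{0,2} = 1
G(17) = mex{1,0} = 2
G(18) = mex{2,1} = 0
G(19) = mex{0,0} = 1
G(20) = mex{1,1} = 0
G(21) = mex{0,0} = 1
G(22) = mex{1,1} = 0
G(23) = mex{0,0} = 1
G(24) = mex{1,1} = 0
G_C(24) = 0.
Combined Grundy value = 1 ⊕ 0 ⊕ 0 = 1.
A winning move leaves total XOR = 0, i.e. changes one component's Grundy value g to g ⊕ X where X is the current total.
Heap A: need g' = 1⊕1 = 0. Options: 19−1→G=0, 19−6→G=2. Hits: 1.
Heap B: need g' = 0⊕1 = 1. Options: 12−3→G=3, 12−4→G=2, 12−7→G=1. Hits: 1.
Heap C: need g' = 0⊕1 = 1. Options: 24−1→G=1, 24−8→G=1. Hits: 2.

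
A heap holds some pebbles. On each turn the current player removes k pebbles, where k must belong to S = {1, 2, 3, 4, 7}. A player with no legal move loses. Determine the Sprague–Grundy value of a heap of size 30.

0

n :  0  1  2  3  4  5  6  7  8  9 10 11 12 13 14 15 16 17 18 19 20 21 22 23 24 25 26 27 28 29 30
G :  0  1  2  3  4  0  1  2  3  4  0  1  2  3  4  0  1  2  3  4  0  1  2  3  4  0  1  2  3  4  0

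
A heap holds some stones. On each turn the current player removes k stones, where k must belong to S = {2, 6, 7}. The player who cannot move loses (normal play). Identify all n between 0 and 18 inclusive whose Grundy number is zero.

0, 1, 4, 5, 9, 13, 14, 17, 18

n :  0  1  2  3  4  5  6  7  8  9 10 11 12 13 14 15 16 17 18
G :  0  0  1  1  0  0  1  1  2  0  3  1  2  0  0  1  1  0  0
P-positions are exactly the n with G(n) = 0.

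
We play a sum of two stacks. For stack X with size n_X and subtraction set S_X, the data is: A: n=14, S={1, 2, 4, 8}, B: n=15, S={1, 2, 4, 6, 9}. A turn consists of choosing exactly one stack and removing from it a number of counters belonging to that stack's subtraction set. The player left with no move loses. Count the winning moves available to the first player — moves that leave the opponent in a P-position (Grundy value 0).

Stack A, S = {1, 2, 4, 8}:
G(0) = 0
G(1) = mex{0} = 1
G(2) = mex{1,0} = 2
G(3) = mex{2,1} = 0
G(4) = mex{0,2,0} = 1
G(5) = mex{1,0,1} = 2
G(6) = mex{2,1,2} = 0
G(7) = mex{0,2,0} = 1
G(8) = mex{1,0,1,0} = 2
G(9) = mex{2,1,2,1} = 0
G(10) = mex{0,2,0,2} = 1
G(11) = mex{1,0,1,0} = 2
G(12) = mex{2,1,2,1} = 0
G(13) = mex{0,2,0,2} = 1
G(14) = mex{1,0,1,0} = 2
G_A(14) = 2.
Stack B, S = {1, 2, 4, 6, 9}:
n :  0  1  2  3  4  5  6  7  8  9 10 11 12 13 14 15
G :  0  1  2  0  1  2  3  4  0  1  2  0  1  2  3  4
G_B(15) = 4.
Combined Grundy value = 2 ⊕ 4 = 6.
A winning move leaves total XOR = 0, i.e. changes one component's Grundy value g to g ⊕ X where X is the current total.
Stack A: need g' = 2⊕6 = 4. Options: 14−1→G=1, 14−2→G=0, 14−4→G=1, 14−8→G=0. Hits: 0.
Stack B: need g' = 4⊕6 = 2. Options: 15−1→G=3, 15−2→G=2, 15−4→G=0, 15−6→G=1, 15−9→G=3. Hits: 1.

1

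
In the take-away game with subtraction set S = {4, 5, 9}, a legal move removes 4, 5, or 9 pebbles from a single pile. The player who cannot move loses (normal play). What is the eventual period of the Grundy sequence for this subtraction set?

13

G(0) = 0
G(1) = mex{} = 0
G(2) = mex{} = 0
G(3) = mex{} = 0
G(4) = mex{0} = 1
G(5) = mex{0,0} = 1
G(6) = mex{0,0} = 1
G(7) = mex{0,0} = 1
G(8) = mex{1,0} = 2
G(9) = mex{1,1,0} = 2
G(10) = mex{1,1,0} = 2
G(11) = mex{1,1,0} = 2
G(12) = mex{2,1,0} = 3
G(13) = mex{2,2,1} = 0
G(14) = mex{2,2,1} = 0
G(15) = mex{2,2,1} = 0
G(16) = mex{3,2,1} = 0
G(17) = mex{0,3,2} = 1
G(18) = mex{0,0,2} = 1
G(19) = mex{0,0,2} = 1
G(20) = mex{0,0,2} = 1
G(21) = mex{1,0,3} = 2
G(22) = mex{1,1,0} = 2
G(23) = mex{1,1,0} = 2
G(24) = mex{1,1,0} = 2
G(25) = mex{2,1,0} = 3
G(26) = mex{2,2,1} = 0
G(27) = mex{2,2,1} = 0
G(n+13) = G(n) holds for n = 0,…,8 (a full window of length max(S) = 9), so the sequence is purely periodic with period 13.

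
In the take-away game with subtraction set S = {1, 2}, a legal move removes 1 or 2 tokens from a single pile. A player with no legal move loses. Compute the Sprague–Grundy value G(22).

1

n :  0  1  2  3  4  5  6  7  8  9 10 11 12 13 14 15 16 17 18 19 20 21 22
G :  0  1  2  0  1  2  0  1  2  0  1  2  0  1  2  0  1  2  0  1  2  0  1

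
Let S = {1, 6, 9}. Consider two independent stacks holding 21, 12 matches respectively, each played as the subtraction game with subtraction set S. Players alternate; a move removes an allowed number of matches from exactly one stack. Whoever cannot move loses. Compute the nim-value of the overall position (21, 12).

All stacks use S = {1, 6, 9}:
n :  0  1  2  3  4  5  6  7  8  9 10 11 12 13 14 15 16 17 18 19 20 21
G :  0  1  0  1  0  1  2  0  1  2  3  2  0  1  0  1  2  0  1  0  1  2
Stack A: G(21) = 2.
Stack B: G(12) = 0.
Combined Grundy value = 2 ⊕ 0 = 2.

2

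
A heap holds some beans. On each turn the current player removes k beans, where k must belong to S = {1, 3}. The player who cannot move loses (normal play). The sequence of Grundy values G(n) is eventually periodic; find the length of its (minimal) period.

2

n :  0  1  2  3  4  5  6  7  8  9 10 11 12 13 14
G :  0  1  0  1  0  1  0  1  0  1  0  1  0  1  0
G(n+2) = G(n) holds for n = 0,…,2 (a full window of length max(S) = 3), so the sequence is purely periodic with period 2.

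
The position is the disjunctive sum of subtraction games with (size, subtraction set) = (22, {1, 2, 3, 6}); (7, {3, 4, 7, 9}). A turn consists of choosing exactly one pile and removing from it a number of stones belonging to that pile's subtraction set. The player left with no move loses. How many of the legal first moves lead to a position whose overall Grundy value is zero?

0

Pile A, S = {1, 2, 3, 6}:
G(0) = 0
G(1) = mex{0} = 1
G(2) = mex{1,0} = 2
G(3) = mex{2,1,0} = 3
G(4) = mex{3,2,1} = 0
G(5) = mex{0,3,2} = 1
G(6) = mex{1,0,3,0} = 2
G(7) = mex{2,1,0,1} = 3
G(8) = mex{3,2,1,2} = 0
G(9) = mex{0,3,2,3} = 1
G(10) = mex{1,0,3,0} = 2
G(11) = mex{2,1,0,1} = 3
G(12) = mex{3,2,1,2} = 0
G(13) = mex{0,3,2,3} = 1
G(14) = mex{1,0,3,0} = 2
G(15) = mex{2,1,0,1} = 3
G(16) = mex{3,2,1,2} = 0
G(17) = mex{0,3,2,3} = 1
G(18) = mex{1,0,3,0} = 2
G(19) = mex{2,1,0,1} = 3
G(20) = mex{3,2,1,2} = 0
G(21) = mex{0,3,2,3} = 1
G(22) = mex{1,0,3,0} = 2
G_A(22) = 2.
Pile B, S = {3, 4, 7, 9}:
G(0) = 0
G(1) = mex{} = 0
G(2) = mex{} = 0
G(3) = mex{0} = 1
G(4) = mex{0,0} = 1
G(5) = mex{0,0} = 1
G(6) = mex{1,0} = 2
G(7) = mex{1,1,0} = 2
G_B(7) = 2.
Combined Grundy value = 2 ⊕ 2 = 0.
A winning move leaves total XOR = 0, i.e. changes one component's Grundy value g to g ⊕ X where X is the current total.
Pile A: target g' = 2⊕0 = 2, but every legal move changes the Grundy value (mex property), so 0 moves.
Pile B: target g' = 2⊕0 = 2, but every legal move changes the Grundy value (mex property), so 0 moves.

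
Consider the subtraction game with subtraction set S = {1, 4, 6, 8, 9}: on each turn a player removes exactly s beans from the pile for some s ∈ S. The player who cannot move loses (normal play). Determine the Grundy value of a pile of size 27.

G(0) = 0
G(1) = mex{0} = 1
G(2) = mex{1} = 0
G(3) = mex{0} = 1
G(4) = mex{1,0} = 2
G(5) = mex{2,1} = 0
G(6) = mex{0,0,0} = 1
G(7) = mex{1,1,1} = 0
G(8) = mex{0,2,0,0} = 1
G(9) = mex{1,0,1,1,0} = 2
G(10) = mex{2,1,2,0,1} = 3
G(11) = mex{3,0,0,1,0} = 2
G(12) = mex{2,1,1,2,1} = 0
G(13) = mex{0,2,0,0,2} = 1
G(14) = mex{1,3,1,1,0} = 2
G(15) = mex{2,2,2,0,1} = 3
G(16) = mex{3,0,3,1,0} = 2
G(17) = mex{2,1,2,2,1} = 0
G(18) = mex{0,2,0,3,2} = 1
G(19) = mex{1,3,1,2,3} = 0
G(20) = mex{0,2,2,0,2} = 1
G(21) = mex{1,0,3,1,0} = 2
G(22) = mex{2,1,2,2,1} = 0
G(23) = mex{0,0,0,3,2} = 1
G(24) = mex{1,1,1,2,3} = 0
G(25) = mex{0,2,0,0,2} = 1
G(26) = mex{1,0,1,1,0} = 2
G(27) = mex{2,1,2,0,1} = 3

3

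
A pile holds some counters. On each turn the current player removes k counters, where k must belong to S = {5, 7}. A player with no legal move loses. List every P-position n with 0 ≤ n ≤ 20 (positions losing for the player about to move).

n :  0  1  2  3  4  5  6  7  8  9 10 11 12 13 14 15 16 17 18 19 20
G :  0  0  0  0  0  1  1  1  1  1  2  2  0  0  0  0  0  1  1  1  1
P-positions are exactly the n with G(n) = 0.

0, 1, 2, 3, 4, 12, 13, 14, 15, 16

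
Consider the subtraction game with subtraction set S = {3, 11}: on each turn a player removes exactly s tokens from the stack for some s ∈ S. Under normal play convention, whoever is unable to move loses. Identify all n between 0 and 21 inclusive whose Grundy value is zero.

0, 1, 2, 6, 7, 8, 14, 15, 16, 20, 21

n :  0  1  2  3  4  5  6  7  8  9 10 11 12 13 14 15 16 17 18 19 20 21
G :  0  0  0  1  1  1  0  0  0  1  1  1  2  2  0  0  0  1  1  1  0  0
P-positions are exactly the n with G(n) = 0.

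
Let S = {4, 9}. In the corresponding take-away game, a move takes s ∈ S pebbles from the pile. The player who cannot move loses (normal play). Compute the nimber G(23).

2

G(0) = 0
G(1) = mex{} = 0
G(2) = mex{} = 0
G(3) = mex{} = 0
G(4) = mex{0} = 1
G(5) = mex{0} = 1
G(6) = mex{0} = 1
G(7) = mex{0} = 1
G(8) = mex{1} = 0
G(9) = mex{1,0} = 2
G(10) = mex{1,0} = 2
G(11) = mex{1,0} = 2
G(12) = mex{0,0} = 1
G(13) = mex{2,1} = 0
G(14) = mex{2,1} = 0
G(15) = mex{2,1} = 0
G(16) = mex{1,1} = 0
G(17) = mex{0,0} = 1
G(18) = mex{0,2} = 1
G(19) = mex{0,2} = 1
G(20) = mex{0,2} = 1
G(21) = mex{1,1} = 0
G(22) = mex{1,0} = 2
G(23) = mex{1,0} = 2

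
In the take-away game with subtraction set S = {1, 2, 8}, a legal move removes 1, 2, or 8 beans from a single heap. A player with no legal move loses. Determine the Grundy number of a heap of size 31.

1

G(0) = 0
G(1) = mex{0} = 1
G(2) = mex{1,0} = 2
G(3) = mex{2,1} = 0
G(4) = mex{0,2} = 1
G(5) = mex{1,0} = 2
G(6) = mex{2,1} = 0
G(7) = mex{0,2} = 1
G(8) = mex{1,0,0} = 2
G(9) = mex{2,1,1} = 0
G(10) = mex{0,2,2} = 1
G(11) = mex{1,0,0} = 2
G(12) = mex{2,1,1} = 0
G(13) = mex{0,2,2} = 1
G(14) = mex{1,0,0} = 2
G(15) = mex{2,1,1} = 0
G(16) = mex{0,2,2} = 1
G(17) = mex{1,0,0} = 2
G(18) = mex{2,1,1} = 0
G(19) = mex{0,2,2} = 1
G(20) = mex{1,0,0} = 2
G(21) = mex{2,1,1} = 0
G(22) = mex{0,2,2} = 1
G(23) = mex{1,0,0} = 2
G(24) = mex{2,1,1} = 0
G(25) = mex{0,2,2} = 1
G(26) = mex{1,0,0} = 2
G(27) = mex{2,1,1} = 0
G(28) = mex{0,2,2} = 1
G(29) = mex{1,0,0} = 2
G(30) = mex{2,1,1} = 0
G(31) = mex{0,2,2} = 1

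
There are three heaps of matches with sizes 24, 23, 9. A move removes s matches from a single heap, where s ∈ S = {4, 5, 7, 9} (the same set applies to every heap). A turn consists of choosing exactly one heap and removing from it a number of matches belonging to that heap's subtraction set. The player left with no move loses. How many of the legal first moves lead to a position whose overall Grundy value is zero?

5

All heaps use S = {4, 5, 7, 9}:
n :  0  1  2  3  4  5  6  7  8  9 10 11 12 13 14 15 16 17 18 19 20 21 22 23 24
G :  0  0  0  0  1  1  1  1  2  2  2  2  3  0  0  0  0  1  1  1  1  2  2  2  2
Heap A: G(24) = 2.
Heap B: G(23) = 2.
Heap C: G(9) = 2.
Combined Grundy value = 2 ⊕ 2 ⊕ 2 = 2.
A winning move leaves total XOR = 0, i.e. changes one component's Grundy value g to g ⊕ X where X is the current total.
Heap A: need g' = 2⊕2 = 0. Options: 24−4→G=1, 24−5→G=1, 24−7→G=1, 24−9→G=0. Hits: 1.
Heap B: need g' = 2⊕2 = 0. Options: 23−4→G=1, 23−5→G=1, 23−7→G=0, 23−9→G=0. Hits: 2.
Heap C: need g' = 2⊕2 = 0. Options: 9−4→G=1, 9−5→G=1, 9−7→G=0, 9−9→G=0. Hits: 2.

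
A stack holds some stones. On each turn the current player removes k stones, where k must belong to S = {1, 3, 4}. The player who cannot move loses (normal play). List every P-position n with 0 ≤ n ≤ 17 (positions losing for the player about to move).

0, 2, 7, 9, 14, 16

n :  0  1  2  3  4  5  6  7  8  9 10 11 12 13 14 15 16 17
G :  0  1  0  1  2  3  2  0  1  0  1  2  3  2  0  1  0  1
P-positions are exactly the n with G(n) = 0.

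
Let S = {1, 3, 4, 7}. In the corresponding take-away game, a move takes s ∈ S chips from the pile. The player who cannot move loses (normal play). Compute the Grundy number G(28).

G(0) = 0
G(1) = mex{0} = 1
G(2) = mex{1} = 0
G(3) = mex{0,0} = 1
G(4) = mex{1,1,0} = 2
G(5) = mex{2,0,1} = 3
G(6) = mex{3,1,0} = 2
G(7) = mex{2,2,1,0} = 3
G(8) = mex{3,3,2,1} = 0
G(9) = mex{0,2,3,0} = 1
G(10) = mex{1,3,2,1} = 0
G(11) = mex{0,0,3,2} = 1
G(12) = mex{1,1,0,3} = 2
G(13) = mex{2,0,1,2} = 3
G(14) = mex{3,1,0,3} = 2
G(15) = mex{2,2,1,0} = 3
G(16) = mex{3,3,2,1} = 0
G(17) = mex{0,2,3,0} = 1
G(18) = mex{1,3,2,1} = 0
G(19) = mex{0,0,3,2} = 1
G(20) = mex{1,1,0,3} = 2
G(21) = mex{2,0,1,2} = 3
G(22) = mex{3,1,0,3} = 2
G(23) = mex{2,2,1,0} = 3
G(24) = mex{3,3,2,1} = 0
G(25) = mex{0,2,3,0} = 1
G(26) = mex{1,3,2,1} = 0
G(27) = mex{0,0,3,2} = 1
G(28) = mex{1,1,0,3} = 2

2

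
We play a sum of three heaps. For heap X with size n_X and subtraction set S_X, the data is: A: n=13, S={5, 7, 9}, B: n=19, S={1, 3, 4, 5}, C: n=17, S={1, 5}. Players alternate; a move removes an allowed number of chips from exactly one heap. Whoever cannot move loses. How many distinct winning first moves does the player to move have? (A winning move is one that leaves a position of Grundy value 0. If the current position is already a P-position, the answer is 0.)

Heap A, S = {5, 7, 9}:
n :  0  1  2  3  4  5  6  7  8  9 10 11 12 13
G :  0  0  0  0  0  1  1  1  1  1  2  2  2  2
G_A(13) = 2.
Heap B, S = {1, 3, 4, 5}:
G(0) = 0
G(1) = mex{0} = 1
G(2) = mex{1} = 0
G(3) = mex{0,0} = 1
G(4) = mex{1,1,0} = 2
G(5) = mex{2,0,1,0} = 3
G(6) = mex{3,1,0,1} = 2
G(7) = mex{2,2,1,0} = 3
G(8) = mex{3,3,2,1} = 0
G(9) = mex{0,2,3,2} = 1
G(10) = mex{1,3,2,3} = 0
G(11) = mex{0,0,3,2} = 1
G(12) = mex{1,1,0,3} = 2
G(13) = mex{2,0,1,0} = 3
G(14) = mex{3,1,0,1} = 2
G(15) = mex{2,2,1,0} = 3
G(16) = mex{3,3,2,1} = 0
G(17) = mex{0,2,3,2} = 1
G(18) = mex{1,3,2,3} = 0
G(19) = mex{0,0,3,2} = 1
G_B(19) = 1.
Heap C, S = {1, 5}:
G(0) = 0
G(1) = mex{0} = 1
G(2) = mex{1} = 0
G(3) = mex{0} = 1
G(4) = mex{1} = 0
G(5) = mex{0,0} = 1
G(6) = mex{1,1} = 0
G(7) = mex{0,0} = 1
G(8) = mex{1,1} = 0
G(9) = mex{0,0} = 1
G(10) = mex{1,1} = 0
G(11) = mex{0,0} = 1
G(12) = mex{1,1} = 0
G(13) = mex{0,0} = 1
G(14) = mex{1,1} = 0
G(15) = mex{0,0} = 1
G(16) = mex{1,1} = 0
G(17) = mex{0,0} = 1
G_C(17) = 1.
Combined Grundy value = 2 ⊕ 1 ⊕ 1 = 2.
A winning move leaves total XOR = 0, i.e. changes one component's Grundy value g to g ⊕ X where X is the current total.
Heap A: need g' = 2⊕2 = 0. Options: 13−5→G=1, 13−7→G=1, 13−9→G=0. Hits: 1.
Heap B: need g' = 1⊕2 = 3. Options: 19−1→G=0, 19−3→G=0, 19−4→G=3, 19−5→G=2. Hits: 1.
Heap C: need g' = 1⊕2 = 3. Options: 17−1→G=0, 17−5→G=0. Hits: 0.

2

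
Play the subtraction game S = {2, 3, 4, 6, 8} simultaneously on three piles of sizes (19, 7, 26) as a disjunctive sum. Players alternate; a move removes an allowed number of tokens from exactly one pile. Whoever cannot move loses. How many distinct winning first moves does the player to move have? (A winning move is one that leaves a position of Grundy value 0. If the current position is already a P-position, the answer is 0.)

All piles use S = {2, 3, 4, 6, 8}:
G(0) = 0
G(1) = mex{} = 0
G(2) = mex{0} = 1
G(3) = mex{0,0} = 1
G(4) = mex{1,0,0} = 2
G(5) = mex{1,1,0} = 2
G(6) = mex{2,1,1,0} = 3
G(7) = mex{2,2,1,0} = 3
G(8) = mex{3,2,2,1,0} = 4
G(9) = mex{3,3,2,1,0} = 4
G(10) = mex{4,3,3,2,1} = 0
G(11) = mex{4,4,3,2,1} = 0
G(12) = mex{0,4,4,3,2} = 1
G(13) = mex{0,0,4,3,2} = 1
G(14) = mex{1,0,0,4,3} = 2
G(15) = mex{1,1,0,4,3} = 2
G(16) = mex{2,1,1,0,4} = 3
G(17) = mex{2,2,1,0,4} = 3
G(18) = mex{3,2,2,1,0} = 4
G(19) = mex{3,3,2,1,0} = 4
G(20) = mex{4,3,3,2,1} = 0
G(21) = mex{4,4,3,2,1} = 0
G(22) = mex{0,4,4,3,2} = 1
G(23) = mex{0,0,4,3,2} = 1
G(24) = mex{1,0,0,4,3} = 2
G(25) = mex{1,1,0,4,3} = 2
G(26) = mex{2,1,1,0,4} = 3
Pile A: G(19) = 4.
Pile B: G(7) = 3.
Pile C: G(26) = 3.
Combined Grundy value = 4 ⊕ 3 ⊕ 3 = 4.
A winning move leaves total XOR = 0, i.e. changes one component's Grundy value g to g ⊕ X where X is the current total.
Pile A: need g' = 4⊕4 = 0. Options: 19−2→G=3, 19−3→G=3, 19−4→G=2, 19−6→G=1, 19−8→G=0. Hits: 1.
Pile B: need g' = 3⊕4 = 7. Options: 7−2→G=2, 7−3→G=2, 7−4→G=1, 7−6→G=0. Hits: 0.
Pile C: need g' = 3⊕4 = 7. Options: 26−2→G=2, 26−3→G=1, 26−4→G=1, 26−6→G=0, 26−8→G=4. Hits: 0.

1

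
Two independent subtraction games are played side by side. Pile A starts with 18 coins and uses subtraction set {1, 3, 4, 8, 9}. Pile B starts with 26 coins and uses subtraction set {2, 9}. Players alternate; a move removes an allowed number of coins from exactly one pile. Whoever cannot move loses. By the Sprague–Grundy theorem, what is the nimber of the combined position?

2

Pile A, S = {1, 3, 4, 8, 9}:
n :  0  1  2  3  4  5  6  7  8  9 10 11 12 13 14 15 16 17 18
G :  0  1  0  1  2  3  2  0  1  4  3  2  0  1  0  1  2  3  2
G_A(18) = 2.
Pile B, S = {2, 9}:
n :  0  1  2  3  4  5  6  7  8  9 10 11 12 13 14 15 16 17 18 19 20 21 22 23 24 25 26
G :  0  0  1  1  0  0  1  1  0  2  1  0  0  1  1  0  0  1  1  0  2  1  0  0  1  1  0
G_B(26) = 0.
Combined Grundy value = 2 ⊕ 0 = 2.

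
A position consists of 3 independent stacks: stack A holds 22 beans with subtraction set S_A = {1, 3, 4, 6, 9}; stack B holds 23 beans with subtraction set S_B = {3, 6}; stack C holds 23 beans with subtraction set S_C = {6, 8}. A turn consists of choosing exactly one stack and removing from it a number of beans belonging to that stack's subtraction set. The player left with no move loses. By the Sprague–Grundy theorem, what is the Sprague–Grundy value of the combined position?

3

Stack A, S = {1, 3, 4, 6, 9}:
G(0) = 0
G(1) = mex{0} = 1
G(2) = mex{1} = 0
G(3) = mex{0,0} = 1
G(4) = mex{1,1,0} = 2
G(5) = mex{2,0,1} = 3
G(6) = mex{3,1,0,0} = 2
G(7) = mex{2,2,1,1} = 0
G(8) = mex{0,3,2,0} = 1
G(9) = mex{1,2,3,1,0} = 4
G(10) = mex{4,0,2,2,1} = 3
G(11) = mex{3,1,0,3,0} = 2
G(12) = mex{2,4,1,2,1} = 0
G(13) = mex{0,3,4,0,2} = 1
G(14) = mex{1,2,3,1,3} = 0
G(15) = mex{0,0,2,4,2} = 1
G(16) = mex{1,1,0,3,0} = 2
G(17) = mex{2,0,1,2,1} = 3
G(18) = mex{3,1,0,0,4} = 2
G(19) = mex{2,2,1,1,3} = 0
G(20) = mex{0,3,2,0,2} = 1
G(21) = mex{1,2,3,1,0} = 4
G(22) = mex{4,0,2,2,1} = 3
G_A(22) = 3.
Stack B, S = {3, 6}:
G(0) = 0
G(1) = mex{} = 0
G(2) = mex{} = 0
G(3) = mex{0} = 1
G(4) = mex{0} = 1
G(5) = mex{0} = 1
G(6) = mex{1,0} = 2
G(7) = mex{1,0} = 2
G(8) = mex{1,0} = 2
G(9) = mex{2,1} = 0
G(10) = mex{2,1} = 0
G(11) = mex{2,1} = 0
G(12) = mex{0,2} = 1
G(13) = mex{0,2} = 1
G(14) = mex{0,2} = 1
G(15) = mex{1,0} = 2
G(16) = mex{1,0} = 2
G(17) = mex{1,0} = 2
G(18) = mex{2,1} = 0
G(19) = mex{2,1} = 0
G(20) = mex{2,1} = 0
G(21) = mex{0,2} = 1
G(22) = mex{0,2} = 1
G(23) = mex{0,2} = 1
G_B(23) = 1.
Stack C, S = {6, 8}:
n :  0  1  2  3  4  5  6  7  8  9 10 11 12 13 14 15 16 17 18 19 20 21 22 23
G :  0  0  0  0  0  0  1  1  1  1  1  1  2  2  0  0  0  0  0  0  1  1  1  1
G_C(23) = 1.
Combined Grundy value = 3 ⊕ 1 ⊕ 1 = 3.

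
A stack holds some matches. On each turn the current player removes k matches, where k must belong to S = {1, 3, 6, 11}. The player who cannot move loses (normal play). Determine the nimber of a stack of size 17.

1

G(0) = 0
G(1) = mex{0} = 1
G(2) = mex{1} = 0
G(3) = mex{0,0} = 1
G(4) = mex{1,1} = 0
G(5) = mex{0,0} = 1
G(6) = mex{1,1,0} = 2
G(7) = mex{2,0,1} = 3
G(8) = mex{3,1,0} = 2
G(9) = mex{2,2,1} = 0
G(10) = mex{0,3,0} = 1
G(11) = mex{1,2,1,0} = 3
G(12) = mex{3,0,2,1} = 4
G(13) = mex{4,1,3,0} = 2
G(14) = mex{2,3,2,1} = 0
G(15) = mex{0,4,0,0} = 1
G(16) = mex{1,2,1,1} = 0
G(17) = mex{0,0,3,2} = 1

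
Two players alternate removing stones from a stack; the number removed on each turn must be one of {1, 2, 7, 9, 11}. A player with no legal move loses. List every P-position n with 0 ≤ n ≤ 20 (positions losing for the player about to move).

0, 3, 6, 16, 19

n :  0  1  2  3  4  5  6  7  8  9 10 11 12 13 14 15 16 17 18 19 20
G :  0  1  2  0  1  2  0  1  2  3  4  5  3  4  5  3  0  1  2  0  1
P-positions are exactly the n with G(n) = 0.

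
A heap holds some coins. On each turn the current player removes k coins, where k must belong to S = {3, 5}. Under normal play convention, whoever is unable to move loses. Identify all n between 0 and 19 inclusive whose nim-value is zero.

G(0) = 0
G(1) = mex{} = 0
G(2) = mex{} = 0
G(3) = mex{0} = 1
G(4) = mex{0} = 1
G(5) = mex{0,0} = 1
G(6) = mex{1,0} = 2
G(7) = mex{1,0} = 2
G(8) = mex{1,1} = 0
G(9) = mex{2,1} = 0
G(10) = mex{2,1} = 0
G(11) = mex{0,2} = 1
G(12) = mex{0,2} = 1
G(13) = mex{0,0} = 1
G(14) = mex{1,0} = 2
G(15) = mex{1,0} = 2
G(16) = mex{1,1} = 0
G(17) = mex{2,1} = 0
G(18) = mex{2,1} = 0
G(19) = mex{0,2} = 1
P-positions are exactly the n with G(n) = 0.

0, 1, 2, 8, 9, 10, 16, 17, 18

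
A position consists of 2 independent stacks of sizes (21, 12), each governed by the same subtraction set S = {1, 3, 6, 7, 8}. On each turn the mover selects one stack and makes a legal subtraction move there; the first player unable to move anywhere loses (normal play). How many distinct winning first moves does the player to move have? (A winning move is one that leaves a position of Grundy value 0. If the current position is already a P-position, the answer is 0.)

1

All stacks use S = {1, 3, 6, 7, 8}:
n :  0  1  2  3  4  5  6  7  8  9 10 11 12 13 14 15 16 17 18 19 20 21
G :  0  1  0  1  0  1  2  3  2  3  2  3  4  0  1  0  1  0  1  2  3  2
Stack A: G(21) = 2.
Stack B: G(12) = 4.
Combined Grundy value = 2 ⊕ 4 = 6.
A winning move leaves total XOR = 0, i.e. changes one component's Grundy value g to g ⊕ X where X is the current total.
Stack A: need g' = 2⊕6 = 4. Options: 21−1→G=3, 21−3→G=1, 21−6→G=0, 21−7→G=1, 21−8→G=0. Hits: 0.
Stack B: need g' = 4⊕6 = 2. Options: 12−1→G=3, 12−3→G=3, 12−6→G=2, 12−7→G=1, 12−8→G=0. Hits: 1.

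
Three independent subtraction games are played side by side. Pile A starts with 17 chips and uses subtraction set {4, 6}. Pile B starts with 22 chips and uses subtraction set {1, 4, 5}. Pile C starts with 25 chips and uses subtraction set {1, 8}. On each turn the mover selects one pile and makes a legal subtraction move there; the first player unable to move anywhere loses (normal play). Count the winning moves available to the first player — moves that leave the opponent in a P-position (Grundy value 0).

1

Pile A, S = {4, 6}:
G(0) = 0
G(1) = mex{} = 0
G(2) = mex{} = 0
G(3) = mex{} = 0
G(4) = mex{0} = 1
G(5) = mex{0} = 1
G(6) = mex{0,0} = 1
G(7) = mex{0,0} = 1
G(8) = mex{1,0} = 2
G(9) = mex{1,0} = 2
G(10) = mex{1,1} = 0
G(11) = mex{1,1} = 0
G(12) = mex{2,1} = 0
G(13) = mex{2,1} = 0
G(14) = mex{0,2} = 1
G(15) = mex{0,2} = 1
G(16) = mex{0,0} = 1
G(17) = mex{0,0} = 1
G_A(17) = 1.
Pile B, S = {1, 4, 5}:
n :  0  1  2  3  4  5  6  7  8  9 10 11 12 13 14 15 16 17 18 19 20 21 22
G :  0  1  0  1  2  3  2  3  0  1  0  1  2  3  2  3  0  1  0  1  2  3  2
G_B(22) = 2.
Pile C, S = {1, 8}:
G(0) = 0
G(1) = mex{0} = 1
G(2) = mex{1} = 0
G(3) = mex{0} = 1
G(4) = mex{1} = 0
G(5) = mex{0} = 1
G(6) = mex{1} = 0
G(7) = mex{0} = 1
G(8) = mex{1,0} = 2
G(9) = mex{2,1} = 0
G(10) = mex{0,0} = 1
G(11) = mex{1,1} = 0
G(12) = mex{0,0} = 1
G(13) = mex{1,1} = 0
G(14) = mex{0,0} = 1
G(15) = mex{1,1} = 0
G(16) = mex{0,2} = 1
G(17) = mex{1,0} = 2
G(18) = mex{2,1} = 0
G(19) = mex{0,0} = 1
G(20) = mex{1,1} = 0
G(21) = mex{0,0} = 1
G(22) = mex{1,1} = 0
G(23) = mex{0,0} = 1
G(24) = mex{1,1} = 0
G(25) = mex{0,2} = 1
G_C(25) = 1.
Combined Grundy value = 1 ⊕ 2 ⊕ 1 = 2.
A winning move leaves total XOR = 0, i.e. changes one component's Grundy value g to g ⊕ X where X is the current total.
Pile A: need g' = 1⊕2 = 3. Options: 17−4→G=0, 17−6→G=0. Hits: 0.
Pile B: need g' = 2⊕2 = 0. Options: 22−1→G=3, 22−4→G=0, 22−5→G=1. Hits: 1.
Pile C: need g' = 1⊕2 = 3. Options: 25−1→G=0, 25−8→G=2. Hits: 0.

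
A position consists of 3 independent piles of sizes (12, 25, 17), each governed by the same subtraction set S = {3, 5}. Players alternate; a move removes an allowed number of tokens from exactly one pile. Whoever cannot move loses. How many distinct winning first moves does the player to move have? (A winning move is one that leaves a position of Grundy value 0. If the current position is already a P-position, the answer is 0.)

3

All piles use S = {3, 5}:
n :  0  1  2  3  4  5  6  7  8  9 10 11 12 13 14 15 16 17 18 19 20 21 22 23 24 25
G :  0  0  0  1  1  1  2  2  0  0  0  1  1  1  2  2  0  0  0  1  1  1  2  2  0  0
Pile A: G(12) = 1.
Pile B: G(25) = 0.
Pile C: G(17) = 0.
Combined Grundy value = 1 ⊕ 0 ⊕ 0 = 1.
A winning move leaves total XOR = 0, i.e. changes one component's Grundy value g to g ⊕ X where X is the current total.
Pile A: need g' = 1⊕1 = 0. Options: 12−3→G=0, 12−5→G=2. Hits: 1.
Pile B: need g' = 0⊕1 = 1. Options: 25−3→G=2, 25−5→G=1. Hits: 1.
Pile C: need g' = 0⊕1 = 1. Options: 17−3→G=2, 17−5→G=1. Hits: 1.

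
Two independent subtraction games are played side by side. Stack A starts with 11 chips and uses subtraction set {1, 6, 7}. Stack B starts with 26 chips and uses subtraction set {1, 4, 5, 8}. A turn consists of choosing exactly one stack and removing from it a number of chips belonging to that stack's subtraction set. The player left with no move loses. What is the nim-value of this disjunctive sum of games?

Stack A, S = {1, 6, 7}:
n :  0  1  2  3  4  5  6  7  8  9 10 11
G :  0  1  0  1  0  1  2  3  2  3  2  3
G_A(11) = 3.
Stack B, S = {1, 4, 5, 8}:
n :  0  1  2  3  4  5  6  7  8  9 10 11 12 13 14 15 16 17 18 19 20 21 22 23 24 25 26
G :  0  1  0  1  2  3  2  3  4  0  1  0  1  2  3  2  3  4  0  1  0  1  2  3  2  3  4
G_B(26) = 4.
Combined Grundy value = 3 ⊕ 4 = 7.

7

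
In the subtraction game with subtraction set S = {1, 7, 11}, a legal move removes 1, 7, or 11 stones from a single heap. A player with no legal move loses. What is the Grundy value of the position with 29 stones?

n :  0  1  2  3  4  5  6  7  8  9 10 11 12 13 14 15 16 17 18 19 20 21 22 23 24 25 26 27 28 29
G :  0  1  0  1  0  1  0  1  0  1  0  1  0  1  0  1  0  1  0  1  0  1  0  1  0  1  0  1  0  1

1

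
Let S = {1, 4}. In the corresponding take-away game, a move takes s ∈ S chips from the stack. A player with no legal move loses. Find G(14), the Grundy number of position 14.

2

G(0) = 0
G(1) = mex{0} = 1
G(2) = mex{1} = 0
G(3) = mex{0} = 1
G(4) = mex{1,0} = 2
G(5) = mex{2,1} = 0
G(6) = mex{0,0} = 1
G(7) = mex{1,1} = 0
G(8) = mex{0,2} = 1
G(9) = mex{1,0} = 2
G(10) = mex{2,1} = 0
G(11) = mex{0,0} = 1
G(12) = mex{1,1} = 0
G(13) = mex{0,2} = 1
G(14) = mex{1,0} = 2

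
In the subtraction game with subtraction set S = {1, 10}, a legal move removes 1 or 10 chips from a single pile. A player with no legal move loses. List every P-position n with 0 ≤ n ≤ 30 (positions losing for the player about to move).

n :  0  1  2  3  4  5  6  7  8  9 10 11 12 13 14 15 16 17 18 19 20 21 22 23 24 25 26 27 28 29 30
G :  0  1  0  1  0  1  0  1  0  1  2  0  1  0  1  0  1  0  1  0  1  2  0  1  0  1  0  1  0  1  0
P-positions are exactly the n with G(n) = 0.

0, 2, 4, 6, 8, 11, 13, 15, 17, 19, 22, 24, 26, 28, 30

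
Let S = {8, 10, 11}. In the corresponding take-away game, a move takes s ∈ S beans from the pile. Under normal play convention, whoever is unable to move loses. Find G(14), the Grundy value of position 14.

1

n :  0  1  2  3  4  5  6  7  8  9 10 11 12 13 14
G :  0  0  0  0  0  0  0  0  1  1  1  1  1  1  1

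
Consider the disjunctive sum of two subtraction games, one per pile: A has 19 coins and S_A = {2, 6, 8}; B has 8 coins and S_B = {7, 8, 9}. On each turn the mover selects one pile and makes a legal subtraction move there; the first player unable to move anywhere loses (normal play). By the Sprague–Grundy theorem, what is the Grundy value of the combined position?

1

Pile A, S = {2, 6, 8}:
G(0) = 0
G(1) = mex{} = 0
G(2) = mex{0} = 1
G(3) = mex{0} = 1
G(4) = mex{1} = 0
G(5) = mex{1} = 0
G(6) = mex{0,0} = 1
G(7) = mex{0,0} = 1
G(8) = mex{1,1,0} = 2
G(9) = mex{1,1,0} = 2
G(10) = mex{2,0,1} = 3
G(11) = mex{2,0,1} = 3
G(12) = mex{3,1,0} = 2
G(13) = mex{3,1,0} = 2
G(14) = mex{2,2,1} = 0
G(15) = mex{2,2,1} = 0
G(16) = mex{0,3,2} = 1
G(17) = mex{0,3,2} = 1
G(18) = mex{1,2,3} = 0
G(19) = mex{1,2,3} = 0
G_A(19) = 0.
Pile B, S = {7, 8, 9}:
n : 0 1 2 3 4 5 6 7 8
G : 0 0 0 0 0 0 0 1 1
G_B(8) = 1.
Combined Grundy value = 0 ⊕ 1 = 1.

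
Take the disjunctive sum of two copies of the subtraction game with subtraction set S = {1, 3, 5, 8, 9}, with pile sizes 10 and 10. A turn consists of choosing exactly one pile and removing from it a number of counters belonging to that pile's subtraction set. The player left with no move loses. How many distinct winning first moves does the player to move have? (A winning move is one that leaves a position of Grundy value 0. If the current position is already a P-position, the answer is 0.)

0

All piles use S = {1, 3, 5, 8, 9}:
n :  0  1  2  3  4  5  6  7  8  9 10
G :  0  1  0  1  0  1  0  1  2  3  2
Pile A: G(10) = 2.
Pile B: G(10) = 2.
Combined Grundy value = 2 ⊕ 2 = 0.
A winning move leaves total XOR = 0, i.e. changes one component's Grundy value g to g ⊕ X where X is the current total.
Pile A: target g' = 2⊕0 = 2, but every legal move changes the Grundy value (mex property), so 0 moves.
Pile B: target g' = 2⊕0 = 2, but every legal move changes the Grundy value (mex property), so 0 moves.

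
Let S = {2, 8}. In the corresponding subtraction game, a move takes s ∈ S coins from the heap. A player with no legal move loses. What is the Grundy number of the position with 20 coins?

0

G(0) = 0
G(1) = mex{} = 0
G(2) = mex{0} = 1
G(3) = mex{0} = 1
G(4) = mex{1} = 0
G(5) = mex{1} = 0
G(6) = mex{0} = 1
G(7) = mex{0} = 1
G(8) = mex{1,0} = 2
G(9) = mex{1,0} = 2
G(10) = mex{2,1} = 0
G(11) = mex{2,1} = 0
G(12) = mex{0,0} = 1
G(13) = mex{0,0} = 1
G(14) = mex{1,1} = 0
G(15) = mex{1,1} = 0
G(16) = mex{0,2} = 1
G(17) = mex{0,2} = 1
G(18) = mex{1,0} = 2
G(19) = mex{1,0} = 2
G(20) = mex{2,1} = 0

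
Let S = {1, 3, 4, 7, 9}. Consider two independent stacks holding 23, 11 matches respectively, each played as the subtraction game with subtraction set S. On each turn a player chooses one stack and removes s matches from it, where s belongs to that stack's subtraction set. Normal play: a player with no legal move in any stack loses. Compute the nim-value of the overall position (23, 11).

All stacks use S = {1, 3, 4, 7, 9}:
G(0) = 0
G(1) = mex{0} = 1
G(2) = mex{1} = 0
G(3) = mex{0,0} = 1
G(4) = mex{1,1,0} = 2
G(5) = mex{2,0,1} = 3
G(6) = mex{3,1,0} = 2
G(7) = mex{2,2,1,0} = 3
G(8) = mex{3,3,2,1} = 0
G(9) = mex{0,2,3,0,0} = 1
G(10) = mex{1,3,2,1,1} = 0
G(11) = mex{0,0,3,2,0} = 1
G(12) = mex{1,1,0,3,1} = 2
G(13) = mex{2,0,1,2,2} = 3
G(14) = mex{3,1,0,3,3} = 2
G(15) = mex{2,2,1,0,2} = 3
G(16) = mex{3,3,2,1,3} = 0
G(17) = mex{0,2,3,0,0} = 1
G(18) = mex{1,3,2,1,1} = 0
G(19) = mex{0,0,3,2,0} = 1
G(20) = mex{1,1,0,3,1} = 2
G(21) = mex{2,0,1,2,2} = 3
G(22) = mex{3,1,0,3,3} = 2
G(23) = mex{2,2,1,0,2} = 3
Stack A: G(23) = 3.
Stack B: G(11) = 1.
Combined Grundy value = 3 ⊕ 1 = 2.

2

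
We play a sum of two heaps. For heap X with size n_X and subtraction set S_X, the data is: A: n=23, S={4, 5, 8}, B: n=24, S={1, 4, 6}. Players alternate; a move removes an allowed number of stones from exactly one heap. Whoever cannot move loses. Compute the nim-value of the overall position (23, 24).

Heap A, S = {4, 5, 8}:
n :  0  1  2  3  4  5  6  7  8  9 10 11 12 13 14 15 16 17 18 19 20 21 22 23
G :  0  0  0  0  1  1  1  1  2  2  2  2  0  0  0  0  1  1  1  1  2  2  2  2
G_A(23) = 2.
Heap B, S = {1, 4, 6}:
n :  0  1  2  3  4  5  6  7  8  9 10 11 12 13 14 15 16 17 18 19 20 21 22 23 24
G :  0  1  0  1  2  0  1  0  1  2  0  1  0  1  2  0  1  0  1  2  0  1  0  1  2
G_B(24) = 2.
Combined Grundy value = 2 ⊕ 2 = 0.

0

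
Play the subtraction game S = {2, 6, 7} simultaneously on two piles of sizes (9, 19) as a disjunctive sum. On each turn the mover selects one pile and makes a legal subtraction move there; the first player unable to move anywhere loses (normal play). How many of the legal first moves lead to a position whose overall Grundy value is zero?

5

All piles use S = {2, 6, 7}:
n :  0  1  2  3  4  5  6  7  8  9 10 11 12 13 14 15 16 17 18 19
G :  0  0  1  1  0  0  1  1  2  0  3  1  2  0  0  1  1  0  0  1
Pile A: G(9) = 0.
Pile B: G(19) = 1.
Combined Grundy value = 0 ⊕ 1 = 1.
A winning move leaves total XOR = 0, i.e. changes one component's Grundy value g to g ⊕ X where X is the current total.
Pile A: need g' = 0⊕1 = 1. Options: 9−2→G=1, 9−6→G=1, 9−7→G=1. Hits: 3.
Pile B: need g' = 1⊕1 = 0. Options: 19−2→G=0, 19−6→G=0, 19−7→G=2. Hits: 2.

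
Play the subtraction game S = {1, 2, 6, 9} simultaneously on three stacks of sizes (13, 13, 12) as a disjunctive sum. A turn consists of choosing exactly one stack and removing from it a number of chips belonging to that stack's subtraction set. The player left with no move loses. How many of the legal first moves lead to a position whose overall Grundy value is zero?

All stacks use S = {1, 2, 6, 9}:
n :  0  1  2  3  4  5  6  7  8  9 10 11 12 13
G :  0  1  2  0  1  2  3  0  1  2  0  1  2  3
Stack A: G(13) = 3.
Stack B: G(13) = 3.
Stack C: G(12) = 2.
Combined Grundy value = 3 ⊕ 3 ⊕ 2 = 2.
A winning move leaves total XOR = 0, i.e. changes one component's Grundy value g to g ⊕ X where X is the current total.
Stack A: need g' = 3⊕2 = 1. Options: 13−1→G=2, 13−2→G=1, 13−6→G=0, 13−9→G=1. Hits: 2.
Stack B: need g' = 3⊕2 = 1. Options: 13−1→G=2, 13−2→G=1, 13−6→G=0, 13−9→G=1. Hits: 2.
Stack C: need g' = 2⊕2 = 0. Options: 12−1→G=1, 12−2→G=0, 12−6→G=3, 12−9→G=0. Hits: 2.

6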